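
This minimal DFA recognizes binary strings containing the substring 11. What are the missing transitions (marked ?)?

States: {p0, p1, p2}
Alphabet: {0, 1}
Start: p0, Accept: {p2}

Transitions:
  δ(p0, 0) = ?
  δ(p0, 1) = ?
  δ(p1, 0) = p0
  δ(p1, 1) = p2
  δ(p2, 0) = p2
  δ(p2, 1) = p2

From the language and accept set, identify what each state tracks — p0: no progress toward 11; p1: one trailing 1; p2: substring 11 seen.
Each missing δ(q, a) is the state matching the new tracked value after reading a.
δ(p0, 0) = p0; δ(p0, 1) = p1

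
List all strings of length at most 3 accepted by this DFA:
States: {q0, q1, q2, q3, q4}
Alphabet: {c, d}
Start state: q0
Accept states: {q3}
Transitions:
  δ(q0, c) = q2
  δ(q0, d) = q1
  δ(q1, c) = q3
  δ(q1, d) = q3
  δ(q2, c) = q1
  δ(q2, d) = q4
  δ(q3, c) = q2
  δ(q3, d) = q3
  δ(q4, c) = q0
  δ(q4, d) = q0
dc, dd, ccc, ccd, dcd, ddd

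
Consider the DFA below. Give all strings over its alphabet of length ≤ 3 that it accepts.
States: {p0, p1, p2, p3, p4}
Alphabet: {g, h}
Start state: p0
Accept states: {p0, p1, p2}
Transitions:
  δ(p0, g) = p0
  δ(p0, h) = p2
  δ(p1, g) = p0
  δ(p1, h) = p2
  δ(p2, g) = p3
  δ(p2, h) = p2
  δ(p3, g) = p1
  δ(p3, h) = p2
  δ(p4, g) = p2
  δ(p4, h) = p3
ε, g, h, gg, gh, hh, ggg, ggh, ghh, hgg, hgh, hhh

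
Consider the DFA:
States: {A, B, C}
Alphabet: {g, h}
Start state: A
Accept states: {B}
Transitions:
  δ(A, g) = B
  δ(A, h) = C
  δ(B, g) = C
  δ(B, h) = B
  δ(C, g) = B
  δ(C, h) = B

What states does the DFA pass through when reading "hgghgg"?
read 'h': A → C
  read 'g': C → B
  read 'g': B → C
  read 'h': C → B
  read 'g': B → C
  read 'g': C → B
A -> C -> B -> C -> B -> C -> B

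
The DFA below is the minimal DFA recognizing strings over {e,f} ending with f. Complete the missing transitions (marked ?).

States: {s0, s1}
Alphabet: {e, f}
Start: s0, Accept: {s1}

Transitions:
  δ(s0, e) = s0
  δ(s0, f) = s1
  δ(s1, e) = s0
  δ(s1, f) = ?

From the language and accept set, identify what each state tracks — s0: last symbol not f; s1: last symbol is f.
Each missing δ(q, a) is the state matching the new tracked value after reading a.
δ(s1, f) = s1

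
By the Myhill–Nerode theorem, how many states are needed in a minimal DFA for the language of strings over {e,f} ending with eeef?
By Myhill–Nerode, count the distinguishable equivalence classes: 5 classes — one per longest suffix of the input that is a prefix of 'eeef' (lengths 0 through 4); only the length-4 class is accepting.
5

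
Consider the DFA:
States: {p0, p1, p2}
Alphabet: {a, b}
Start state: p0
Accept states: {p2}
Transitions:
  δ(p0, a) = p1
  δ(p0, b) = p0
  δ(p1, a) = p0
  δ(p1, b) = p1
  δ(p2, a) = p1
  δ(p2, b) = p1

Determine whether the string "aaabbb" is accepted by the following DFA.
Processing string "aaabbb":
  p0 --a--> p1
  p1 --a--> p0
  p0 --a--> p1
  p1 --b--> p1
  p1 --b--> p1
  p1 --b--> p1
Final state: p1
Accept states: {p2}
No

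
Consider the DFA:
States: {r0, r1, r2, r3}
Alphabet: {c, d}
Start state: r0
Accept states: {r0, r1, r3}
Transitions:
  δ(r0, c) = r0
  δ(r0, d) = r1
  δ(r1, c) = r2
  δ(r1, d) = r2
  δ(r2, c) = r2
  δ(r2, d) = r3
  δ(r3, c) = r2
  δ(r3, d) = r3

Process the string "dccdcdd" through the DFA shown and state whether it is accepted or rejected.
Processing string "dccdcdd":
  r0 --d--> r1
  r1 --c--> r2
  r2 --c--> r2
  r2 --d--> r3
  r3 --c--> r2
  r2 --d--> r3
  r3 --d--> r3
Final state: r3
Accept states: {r0, r1, r3}
Yes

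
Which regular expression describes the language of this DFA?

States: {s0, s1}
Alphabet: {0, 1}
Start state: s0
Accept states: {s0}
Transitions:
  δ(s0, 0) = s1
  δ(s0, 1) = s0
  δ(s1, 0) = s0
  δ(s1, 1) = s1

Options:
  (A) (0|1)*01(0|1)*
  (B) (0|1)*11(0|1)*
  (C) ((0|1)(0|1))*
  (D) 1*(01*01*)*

Check each option against the DFA on short strings; one disagreement eliminates an option:
  (A) (0|1)*01(0|1)*: on ε the DFA stays in s0 and accepts (s0 ∈ Accept), but the regex does not match it → eliminate
  (B) (0|1)*11(0|1)*: on ε the DFA stays in s0 and accepts (s0 ∈ Accept), but the regex does not match it → eliminate
  (C) ((0|1)(0|1))*: on '1' the DFA goes s0 → s0 and accepts (s0 ∈ Accept), but the regex does not match it → eliminate
  (D) 1*(01*01*)*: agrees with the DFA on every string of length ≤ 6
Only (D) is consistent with the DFA.
(D) 1*(01*01*)*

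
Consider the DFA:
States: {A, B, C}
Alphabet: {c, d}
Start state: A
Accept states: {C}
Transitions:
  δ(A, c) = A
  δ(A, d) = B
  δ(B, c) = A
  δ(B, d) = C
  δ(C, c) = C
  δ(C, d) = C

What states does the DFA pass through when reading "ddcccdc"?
read 'd': A → B
  read 'd': B → C
  read 'c': C → C
  read 'c': C → C
  read 'c': C → C
  read 'd': C → C
  read 'c': C → C
A -> B -> C -> C -> C -> C -> C -> C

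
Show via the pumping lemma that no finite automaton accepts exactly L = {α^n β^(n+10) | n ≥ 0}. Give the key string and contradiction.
Assume L is regular with pumping length p. Idea: pumping the α-block breaks the fixed offset of 10.
Choose s = α^p β^(p+10) ∈ L. By the pumping lemma, s = xyz with |xy| ≤ p, |y| > 0, so y = α^k with k ≥ 1. Then xy²z = α^(p+k) β^(p+10). For this to be in L we would need p+10 = (p+k)+10, i.e. k = 0, contradicting k ≥ 1. So xy²z ∉ L.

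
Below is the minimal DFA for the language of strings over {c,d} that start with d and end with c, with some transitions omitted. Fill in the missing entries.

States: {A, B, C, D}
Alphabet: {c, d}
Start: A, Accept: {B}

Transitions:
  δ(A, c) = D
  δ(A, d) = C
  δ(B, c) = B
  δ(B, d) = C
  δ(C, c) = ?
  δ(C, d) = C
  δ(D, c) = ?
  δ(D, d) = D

From the language and accept set, identify what each state tracks — A: no input read; B: started with d, last symbol c; C: started with d, last symbol d; D: started with c (dead).
Each missing δ(q, a) is the state matching the new tracked value after reading a.
δ(C, c) = B; δ(D, c) = D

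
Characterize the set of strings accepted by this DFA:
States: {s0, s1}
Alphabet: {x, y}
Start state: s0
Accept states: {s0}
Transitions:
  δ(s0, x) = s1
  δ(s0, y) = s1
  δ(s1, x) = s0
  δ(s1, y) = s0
Testing a few strings:
  'yyx' → reject
  'yxy' → reject
  'xyx' → reject
  'yy' → accept
State roles: s0=even length so far; s1=odd length so far
All strings over {x,y} of even length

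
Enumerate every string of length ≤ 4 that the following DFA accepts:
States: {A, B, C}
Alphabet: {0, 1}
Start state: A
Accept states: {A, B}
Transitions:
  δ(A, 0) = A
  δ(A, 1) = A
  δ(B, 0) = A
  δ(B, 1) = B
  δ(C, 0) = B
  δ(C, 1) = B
ε, 0, 1, 00, 01, 10, 11, 000, 001, 010, 011, 100, 101, 110, 111, 0000, 0001, 0010, 0011, 0100, 0101, 0110, 0111, 1000, 1001, 1010, 1011, 1100, 1101, 1110, 1111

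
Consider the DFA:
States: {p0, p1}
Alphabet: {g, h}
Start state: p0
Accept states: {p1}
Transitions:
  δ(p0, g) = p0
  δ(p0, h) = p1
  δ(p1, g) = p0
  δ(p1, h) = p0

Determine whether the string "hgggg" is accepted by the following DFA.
Processing string "hgggg":
  p0 --h--> p1
  p1 --g--> p0
  p0 --g--> p0
  p0 --g--> p0
  p0 --g--> p0
Final state: p0
Accept states: {p1}
No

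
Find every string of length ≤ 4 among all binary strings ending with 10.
10, 010, 110, 0010, 0110, 1010, 1110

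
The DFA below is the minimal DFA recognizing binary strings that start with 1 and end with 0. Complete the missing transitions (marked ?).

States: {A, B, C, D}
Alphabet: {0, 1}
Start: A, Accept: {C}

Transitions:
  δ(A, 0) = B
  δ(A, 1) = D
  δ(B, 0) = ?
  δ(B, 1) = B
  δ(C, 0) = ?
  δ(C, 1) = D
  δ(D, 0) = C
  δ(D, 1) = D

From the language and accept set, identify what each state tracks — A: no input read; B: started with 0 (dead); C: started with 1, last symbol 0; D: started with 1, last symbol 1.
Each missing δ(q, a) is the state matching the new tracked value after reading a.
δ(B, 0) = B; δ(C, 0) = C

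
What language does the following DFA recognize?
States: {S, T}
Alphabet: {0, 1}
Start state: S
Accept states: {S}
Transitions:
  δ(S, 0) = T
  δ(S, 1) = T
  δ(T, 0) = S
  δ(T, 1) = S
Testing a few strings:
  '111' → reject
  '1' → reject
  '0' → reject
  '01' → accept
State roles: S=even length so far; T=odd length so far
All binary strings of even length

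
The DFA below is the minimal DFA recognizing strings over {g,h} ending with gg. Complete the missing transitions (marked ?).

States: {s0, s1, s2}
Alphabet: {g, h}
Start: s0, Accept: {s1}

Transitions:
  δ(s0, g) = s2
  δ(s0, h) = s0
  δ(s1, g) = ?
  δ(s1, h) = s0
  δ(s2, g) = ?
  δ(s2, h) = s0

From the language and accept set, identify what each state tracks — s0: last symbol not g; s1: two trailing g's; s2: one trailing g.
Each missing δ(q, a) is the state matching the new tracked value after reading a.
δ(s1, g) = s1; δ(s2, g) = s1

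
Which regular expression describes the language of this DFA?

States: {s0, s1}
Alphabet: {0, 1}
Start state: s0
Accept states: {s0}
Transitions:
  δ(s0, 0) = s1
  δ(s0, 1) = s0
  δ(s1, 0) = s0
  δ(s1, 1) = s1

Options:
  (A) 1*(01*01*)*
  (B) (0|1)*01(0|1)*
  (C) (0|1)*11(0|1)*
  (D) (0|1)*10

Check each option against the DFA on short strings; one disagreement eliminates an option:
  (A) 1*(01*01*)*: agrees with the DFA on every string of length ≤ 6
  (B) (0|1)*01(0|1)*: on ε the DFA stays in s0 and accepts (s0 ∈ Accept), but the regex does not match it → eliminate
  (C) (0|1)*11(0|1)*: on ε the DFA stays in s0 and accepts (s0 ∈ Accept), but the regex does not match it → eliminate
  (D) (0|1)*10: on ε the DFA stays in s0 and accepts (s0 ∈ Accept), but the regex does not match it → eliminate
Only (A) is consistent with the DFA.
(A) 1*(01*01*)*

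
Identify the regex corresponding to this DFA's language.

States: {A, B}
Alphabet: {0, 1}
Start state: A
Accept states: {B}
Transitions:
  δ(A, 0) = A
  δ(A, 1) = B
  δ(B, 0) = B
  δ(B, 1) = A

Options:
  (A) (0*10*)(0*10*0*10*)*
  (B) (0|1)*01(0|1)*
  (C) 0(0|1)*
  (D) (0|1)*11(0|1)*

Check each option against the DFA on short strings; one disagreement eliminates an option:
  (A) (0*10*)(0*10*0*10*)*: agrees with the DFA on every string of length ≤ 6
  (B) (0|1)*01(0|1)*: on '1' the DFA goes A → B and accepts (B ∈ Accept), but the regex does not match it → eliminate
  (C) 0(0|1)*: on '0' the DFA goes A → A and rejects (A ∉ Accept), but the regex matches it → eliminate
  (D) (0|1)*11(0|1)*: on '1' the DFA goes A → B and accepts (B ∈ Accept), but the regex does not match it → eliminate
Only (A) is consistent with the DFA.
(A) (0*10*)(0*10*0*10*)*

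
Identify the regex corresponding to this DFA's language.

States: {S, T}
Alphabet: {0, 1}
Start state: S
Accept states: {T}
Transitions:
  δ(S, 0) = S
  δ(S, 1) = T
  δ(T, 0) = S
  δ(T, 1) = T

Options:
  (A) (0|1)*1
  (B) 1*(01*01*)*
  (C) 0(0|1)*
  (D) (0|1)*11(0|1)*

Check each option against the DFA on short strings; one disagreement eliminates an option:
  (A) (0|1)*1: agrees with the DFA on every string of length ≤ 6
  (B) 1*(01*01*)*: on ε the DFA stays in S and rejects (S ∉ Accept), but the regex matches it → eliminate
  (C) 0(0|1)*: on '0' the DFA goes S → S and rejects (S ∉ Accept), but the regex matches it → eliminate
  (D) (0|1)*11(0|1)*: on '1' the DFA goes S → T and accepts (T ∈ Accept), but the regex does not match it → eliminate
Only (A) is consistent with the DFA.
(A) (0|1)*1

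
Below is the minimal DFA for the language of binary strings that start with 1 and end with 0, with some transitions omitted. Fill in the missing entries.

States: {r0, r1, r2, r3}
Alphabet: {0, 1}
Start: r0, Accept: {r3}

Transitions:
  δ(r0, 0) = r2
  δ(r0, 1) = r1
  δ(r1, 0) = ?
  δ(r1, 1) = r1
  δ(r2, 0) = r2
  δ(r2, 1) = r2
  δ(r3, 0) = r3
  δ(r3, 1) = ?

From the language and accept set, identify what each state tracks — r0: no input read; r1: started with 1, last symbol 1; r2: started with 0 (dead); r3: started with 1, last symbol 0.
Each missing δ(q, a) is the state matching the new tracked value after reading a.
δ(r1, 0) = r3; δ(r3, 1) = r1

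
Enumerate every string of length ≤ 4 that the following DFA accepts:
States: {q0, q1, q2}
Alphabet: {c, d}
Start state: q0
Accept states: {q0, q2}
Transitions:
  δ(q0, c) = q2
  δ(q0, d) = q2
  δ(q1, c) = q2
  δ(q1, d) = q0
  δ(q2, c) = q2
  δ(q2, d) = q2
ε, c, d, cc, cd, dc, dd, ccc, ccd, cdc, cdd, dcc, dcd, ddc, ddd, cccc, cccd, ccdc, ccdd, cdcc, cdcd, cddc, cddd, dccc, dccd, dcdc, dcdd, ddcc, ddcd, dddc, dddd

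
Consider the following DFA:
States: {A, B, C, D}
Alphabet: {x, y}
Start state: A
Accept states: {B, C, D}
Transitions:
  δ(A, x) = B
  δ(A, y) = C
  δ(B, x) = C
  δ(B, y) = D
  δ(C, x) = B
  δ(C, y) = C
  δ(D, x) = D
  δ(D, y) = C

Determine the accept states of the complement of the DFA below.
Complement accept states = All states \ Original accept states
= {A, B, C, D} \ {B, C, D}
{A}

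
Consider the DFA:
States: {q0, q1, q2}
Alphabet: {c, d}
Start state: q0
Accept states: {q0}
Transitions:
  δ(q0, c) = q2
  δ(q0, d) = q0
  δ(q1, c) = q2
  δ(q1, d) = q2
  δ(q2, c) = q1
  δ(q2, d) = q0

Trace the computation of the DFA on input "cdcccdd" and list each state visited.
read 'c': q0 → q2
  read 'd': q2 → q0
  read 'c': q0 → q2
  read 'c': q2 → q1
  read 'c': q1 → q2
  read 'd': q2 → q0
  read 'd': q0 → q0
q0 -> q2 -> q0 -> q2 -> q1 -> q2 -> q0 -> q0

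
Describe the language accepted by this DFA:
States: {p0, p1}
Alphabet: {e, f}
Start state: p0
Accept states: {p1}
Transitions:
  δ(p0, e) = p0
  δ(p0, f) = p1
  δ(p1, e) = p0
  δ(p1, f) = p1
Testing a few strings:
  'fe' → reject
  'ffe' → reject
  'f' → accept
  'e' → reject
State roles: p0=last symbol not f; p1=last symbol is f
All strings over {e,f} ending with f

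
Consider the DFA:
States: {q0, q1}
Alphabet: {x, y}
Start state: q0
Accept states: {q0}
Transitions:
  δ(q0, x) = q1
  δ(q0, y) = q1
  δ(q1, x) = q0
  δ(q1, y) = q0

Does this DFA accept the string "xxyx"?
Processing string "xxyx":
  q0 --x--> q1
  q1 --x--> q0
  q0 --y--> q1
  q1 --x--> q0
Final state: q0
Accept states: {q0}
Yes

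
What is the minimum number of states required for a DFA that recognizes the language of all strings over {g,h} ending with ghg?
By Myhill–Nerode, count the distinguishable equivalence classes: 4 classes — one per longest suffix of the input that is a prefix of 'ghg' (lengths 0 through 3); only the length-3 class is accepting.
4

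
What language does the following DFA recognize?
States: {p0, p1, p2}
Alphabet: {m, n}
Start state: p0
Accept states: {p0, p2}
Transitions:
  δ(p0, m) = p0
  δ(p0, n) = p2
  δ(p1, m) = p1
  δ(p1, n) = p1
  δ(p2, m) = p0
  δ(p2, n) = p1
Testing a few strings:
  'n' → accept
  'm' → accept
  'mm' → accept
  'nmm' → accept
State roles: p0=last symbol not n (ok); p1=saw nn (dead); p2=last symbol n (ok)
All strings over {m,n} with no two consecutive n's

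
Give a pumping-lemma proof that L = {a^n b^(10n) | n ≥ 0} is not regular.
Assume L is regular with pumping length p. Idea: pumping the a-block breaks the 1:10 ratio.
Choose s = a^p b^(10p) (length 11p ≥ p). By the pumping lemma, s = xyz with |xy| ≤ p, |y| > 0, so y = a^k with k ≥ 1. Then xy²z = a^(p+k) b^(10p). For this to be in L we would need 10p = 10(p+k), i.e. 10k = 0, contradicting k ≥ 1. So xy²z ∉ L.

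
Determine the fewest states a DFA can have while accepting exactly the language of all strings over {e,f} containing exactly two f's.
By Myhill–Nerode, count the distinguishable equivalence classes: four classes — 0, 1, 2, or ≥3 f's seen.
4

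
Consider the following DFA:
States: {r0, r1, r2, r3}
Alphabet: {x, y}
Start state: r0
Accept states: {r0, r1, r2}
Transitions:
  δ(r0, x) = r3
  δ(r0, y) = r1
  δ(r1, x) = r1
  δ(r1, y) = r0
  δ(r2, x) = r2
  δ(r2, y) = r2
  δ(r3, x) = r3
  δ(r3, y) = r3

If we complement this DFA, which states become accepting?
Complement accept states = All states \ Original accept states
= {r0, r1, r2, r3} \ {r0, r1, r2}
{r3}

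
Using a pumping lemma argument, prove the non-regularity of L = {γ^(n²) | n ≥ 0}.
Assume L is regular with pumping length p. Idea: pumping adds a fixed amount, but gaps between consecutive squares grow.
Choose s = γ^(p²) (length p² ≥ p). By the pumping lemma, s = xyz with |xy| ≤ p, |y| > 0, so |y| = k with 1 ≤ k ≤ p. Then |xy²z| = p²+k. Since p² < p²+k ≤ p²+p < (p+1)², the length p²+k lies strictly between consecutive squares, so it is not a perfect square and xy²z ∉ L.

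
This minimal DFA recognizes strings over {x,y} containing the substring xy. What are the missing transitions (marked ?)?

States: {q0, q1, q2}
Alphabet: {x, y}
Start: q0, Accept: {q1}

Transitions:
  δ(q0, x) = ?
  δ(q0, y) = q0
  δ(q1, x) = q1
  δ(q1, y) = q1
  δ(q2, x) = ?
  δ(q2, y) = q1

From the language and accept set, identify what each state tracks — q0: no x seen yet; q1: substring xy seen; q2: seen a x, waiting for y.
Each missing δ(q, a) is the state matching the new tracked value after reading a.
δ(q0, x) = q2; δ(q2, x) = q2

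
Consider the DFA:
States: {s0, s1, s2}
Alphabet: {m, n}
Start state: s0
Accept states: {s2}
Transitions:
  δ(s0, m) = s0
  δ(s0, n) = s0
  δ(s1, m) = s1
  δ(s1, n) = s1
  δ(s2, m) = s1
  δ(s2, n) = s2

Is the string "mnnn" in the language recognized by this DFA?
Processing string "mnnn":
  s0 --m--> s0
  s0 --n--> s0
  s0 --n--> s0
  s0 --n--> s0
Final state: s0
Accept states: {s2}
No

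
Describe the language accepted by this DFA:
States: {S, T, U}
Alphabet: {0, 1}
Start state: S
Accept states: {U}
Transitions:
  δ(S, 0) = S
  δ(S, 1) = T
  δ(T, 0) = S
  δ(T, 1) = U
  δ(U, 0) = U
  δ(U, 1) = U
Testing a few strings:
  '1010' → reject
  '0' → reject
  '000' → reject
  '1' → reject
State roles: S=no progress toward 11; T=one trailing 1; U=substring 11 seen
All binary strings containing the substring 11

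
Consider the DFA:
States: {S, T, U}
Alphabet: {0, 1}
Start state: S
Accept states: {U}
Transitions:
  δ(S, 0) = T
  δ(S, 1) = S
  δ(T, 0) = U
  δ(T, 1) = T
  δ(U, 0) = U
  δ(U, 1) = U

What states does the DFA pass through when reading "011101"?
read '0': S → T
  read '1': T → T
  read '1': T → T
  read '1': T → T
  read '0': T → U
  read '1': U → U
S -> T -> T -> T -> T -> U -> U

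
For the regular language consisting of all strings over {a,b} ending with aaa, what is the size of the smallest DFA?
By Myhill–Nerode, count the distinguishable equivalence classes: 4 classes — one per longest suffix of the input that is a prefix of 'aaa' (lengths 0 through 3); only the length-3 class is accepting.
4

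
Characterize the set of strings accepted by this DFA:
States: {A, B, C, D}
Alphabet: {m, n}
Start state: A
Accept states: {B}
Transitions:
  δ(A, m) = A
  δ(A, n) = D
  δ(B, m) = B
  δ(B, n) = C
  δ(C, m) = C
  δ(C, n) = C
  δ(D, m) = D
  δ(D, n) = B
Testing a few strings:
  'mn' → reject
  'n' → reject
  'nnn' → reject
  'nm' → reject
State roles: A=zero n's; B=two n's; C=≥ three n's (dead); D=one n
All strings over {m,n} containing exactly two n's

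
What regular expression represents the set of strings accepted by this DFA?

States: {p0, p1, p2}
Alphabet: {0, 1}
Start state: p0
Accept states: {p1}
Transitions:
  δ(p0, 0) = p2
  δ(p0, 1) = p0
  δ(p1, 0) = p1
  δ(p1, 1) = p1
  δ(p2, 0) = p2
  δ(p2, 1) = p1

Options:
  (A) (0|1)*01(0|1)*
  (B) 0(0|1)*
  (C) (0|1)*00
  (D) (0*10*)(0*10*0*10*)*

Check each option against the DFA on short strings; one disagreement eliminates an option:
  (A) (0|1)*01(0|1)*: agrees with the DFA on every string of length ≤ 6
  (B) 0(0|1)*: on '0' the DFA goes p0 → p2 and rejects (p2 ∉ Accept), but the regex matches it → eliminate
  (C) (0|1)*00: on '00' the DFA goes p0 → p2 → p2 and rejects (p2 ∉ Accept), but the regex matches it → eliminate
  (D) (0*10*)(0*10*0*10*)*: on '1' the DFA goes p0 → p0 and rejects (p0 ∉ Accept), but the regex matches it → eliminate
Only (A) is consistent with the DFA.
(A) (0|1)*01(0|1)*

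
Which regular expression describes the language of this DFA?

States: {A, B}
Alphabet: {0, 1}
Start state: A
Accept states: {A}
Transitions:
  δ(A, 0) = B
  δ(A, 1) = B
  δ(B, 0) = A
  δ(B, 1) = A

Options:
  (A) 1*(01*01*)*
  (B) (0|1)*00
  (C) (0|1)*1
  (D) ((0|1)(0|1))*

Check each option against the DFA on short strings; one disagreement eliminates an option:
  (A) 1*(01*01*)*: on '1' the DFA goes A → B and rejects (B ∉ Accept), but the regex matches it → eliminate
  (B) (0|1)*00: on ε the DFA stays in A and accepts (A ∈ Accept), but the regex does not match it → eliminate
  (C) (0|1)*1: on ε the DFA stays in A and accepts (A ∈ Accept), but the regex does not match it → eliminate
  (D) ((0|1)(0|1))*: agrees with the DFA on every string of length ≤ 6
Only (D) is consistent with the DFA.
(D) ((0|1)(0|1))*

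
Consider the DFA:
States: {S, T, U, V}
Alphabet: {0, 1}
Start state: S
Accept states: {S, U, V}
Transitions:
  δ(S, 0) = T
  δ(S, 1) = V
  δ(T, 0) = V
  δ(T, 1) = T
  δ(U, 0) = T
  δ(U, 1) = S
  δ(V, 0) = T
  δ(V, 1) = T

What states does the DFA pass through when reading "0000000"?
read '0': S → T
  read '0': T → V
  read '0': V → T
  read '0': T → V
  read '0': V → T
  read '0': T → V
  read '0': V → T
S -> T -> V -> T -> V -> T -> V -> T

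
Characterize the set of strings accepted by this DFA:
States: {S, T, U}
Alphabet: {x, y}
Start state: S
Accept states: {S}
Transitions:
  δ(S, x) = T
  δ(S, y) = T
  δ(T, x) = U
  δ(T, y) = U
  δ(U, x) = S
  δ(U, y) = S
Testing a few strings:
  'y' → reject
  'xyyy' → reject
  'xyy' → accept
  'yxxx' → reject
State roles: S=length ≡ 0 (mod 3); T=length ≡ 1 (mod 3); U=length ≡ 2 (mod 3)
All strings over {x,y} whose length is a multiple of 3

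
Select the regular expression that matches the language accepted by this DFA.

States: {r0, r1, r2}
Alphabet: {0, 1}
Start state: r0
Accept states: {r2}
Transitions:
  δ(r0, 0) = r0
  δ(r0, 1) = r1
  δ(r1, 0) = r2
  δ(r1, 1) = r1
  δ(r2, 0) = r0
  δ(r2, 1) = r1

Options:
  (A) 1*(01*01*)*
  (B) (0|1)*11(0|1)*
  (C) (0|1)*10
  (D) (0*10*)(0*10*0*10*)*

Check each option against the DFA on short strings; one disagreement eliminates an option:
  (A) 1*(01*01*)*: on ε the DFA stays in r0 and rejects (r0 ∉ Accept), but the regex matches it → eliminate
  (B) (0|1)*11(0|1)*: on '10' the DFA goes r0 → r1 → r2 and accepts (r2 ∈ Accept), but the regex does not match it → eliminate
  (C) (0|1)*10: agrees with the DFA on every string of length ≤ 6
  (D) (0*10*)(0*10*0*10*)*: on '1' the DFA goes r0 → r1 and rejects (r1 ∉ Accept), but the regex matches it → eliminate
Only (C) is consistent with the DFA.
(C) (0|1)*10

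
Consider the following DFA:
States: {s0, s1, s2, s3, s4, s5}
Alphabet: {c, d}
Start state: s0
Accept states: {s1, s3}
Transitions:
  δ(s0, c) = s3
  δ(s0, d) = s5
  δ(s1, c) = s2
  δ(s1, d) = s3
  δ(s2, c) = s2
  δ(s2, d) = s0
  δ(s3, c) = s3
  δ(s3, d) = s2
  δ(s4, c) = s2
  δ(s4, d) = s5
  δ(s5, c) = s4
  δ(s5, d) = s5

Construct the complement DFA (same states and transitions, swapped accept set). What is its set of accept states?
Complement accept states = All states \ Original accept states
= {s0, s1, s2, s3, s4, s5} \ {s1, s3}
{s0, s2, s4, s5}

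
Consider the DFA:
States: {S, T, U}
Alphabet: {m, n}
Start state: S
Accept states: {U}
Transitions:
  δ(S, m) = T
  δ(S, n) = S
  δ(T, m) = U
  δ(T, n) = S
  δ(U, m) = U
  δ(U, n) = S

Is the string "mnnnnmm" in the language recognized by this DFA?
Processing string "mnnnnmm":
  S --m--> T
  T --n--> S
  S --n--> S
  S --n--> S
  S --n--> S
  S --m--> T
  T --m--> U
Final state: U
Accept states: {U}
Yes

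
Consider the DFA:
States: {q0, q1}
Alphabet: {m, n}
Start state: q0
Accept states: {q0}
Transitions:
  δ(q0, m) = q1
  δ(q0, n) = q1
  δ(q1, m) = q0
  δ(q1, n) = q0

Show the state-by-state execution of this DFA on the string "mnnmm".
read 'm': q0 → q1
  read 'n': q1 → q0
  read 'n': q0 → q1
  read 'm': q1 → q0
  read 'm': q0 → q1
q0 -> q1 -> q0 -> q1 -> q0 -> q1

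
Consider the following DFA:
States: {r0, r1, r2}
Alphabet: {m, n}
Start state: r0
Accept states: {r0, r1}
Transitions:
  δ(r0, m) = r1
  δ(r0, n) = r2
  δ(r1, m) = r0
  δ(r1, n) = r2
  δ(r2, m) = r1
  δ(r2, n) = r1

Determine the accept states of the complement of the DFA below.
Complement accept states = All states \ Original accept states
= {r0, r1, r2} \ {r0, r1}
{r2}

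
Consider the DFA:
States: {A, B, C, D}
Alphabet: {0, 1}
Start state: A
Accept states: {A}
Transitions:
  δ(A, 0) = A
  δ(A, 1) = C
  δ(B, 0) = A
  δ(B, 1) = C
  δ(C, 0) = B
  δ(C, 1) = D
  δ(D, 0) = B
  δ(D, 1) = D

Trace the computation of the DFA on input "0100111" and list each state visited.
read '0': A → A
  read '1': A → C
  read '0': C → B
  read '0': B → A
  read '1': A → C
  read '1': C → D
  read '1': D → D
A -> A -> C -> B -> A -> C -> D -> D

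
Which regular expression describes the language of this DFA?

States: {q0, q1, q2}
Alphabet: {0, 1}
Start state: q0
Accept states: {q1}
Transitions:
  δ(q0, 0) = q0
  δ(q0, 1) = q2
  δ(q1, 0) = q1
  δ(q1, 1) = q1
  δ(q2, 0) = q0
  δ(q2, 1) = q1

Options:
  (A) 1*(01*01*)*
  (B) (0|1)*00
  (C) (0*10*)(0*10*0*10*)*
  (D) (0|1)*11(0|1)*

Check each option against the DFA on short strings; one disagreement eliminates an option:
  (A) 1*(01*01*)*: on ε the DFA stays in q0 and rejects (q0 ∉ Accept), but the regex matches it → eliminate
  (B) (0|1)*00: on '00' the DFA goes q0 → q0 → q0 and rejects (q0 ∉ Accept), but the regex matches it → eliminate
  (C) (0*10*)(0*10*0*10*)*: on '1' the DFA goes q0 → q2 and rejects (q2 ∉ Accept), but the regex matches it → eliminate
  (D) (0|1)*11(0|1)*: agrees with the DFA on every string of length ≤ 6
Only (D) is consistent with the DFA.
(D) (0|1)*11(0|1)*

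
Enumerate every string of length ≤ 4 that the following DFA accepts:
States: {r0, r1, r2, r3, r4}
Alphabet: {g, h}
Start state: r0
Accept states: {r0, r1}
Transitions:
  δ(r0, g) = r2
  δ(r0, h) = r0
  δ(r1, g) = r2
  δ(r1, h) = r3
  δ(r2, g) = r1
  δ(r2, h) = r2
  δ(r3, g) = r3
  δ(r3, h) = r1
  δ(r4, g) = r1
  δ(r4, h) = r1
ε, h, gg, hh, ghg, hgg, hhh, gggg, gghh, ghhg, hghg, hhgg, hhhh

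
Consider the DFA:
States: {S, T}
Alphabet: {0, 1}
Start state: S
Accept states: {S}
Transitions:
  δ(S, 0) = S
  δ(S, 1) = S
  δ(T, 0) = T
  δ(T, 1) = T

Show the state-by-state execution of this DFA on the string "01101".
read '0': S → S
  read '1': S → S
  read '1': S → S
  read '0': S → S
  read '1': S → S
S -> S -> S -> S -> S -> S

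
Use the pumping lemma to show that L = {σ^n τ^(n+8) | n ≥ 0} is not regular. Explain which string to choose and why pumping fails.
Assume L is regular with pumping length p. Idea: pumping the σ-block breaks the fixed offset of 8.
Choose s = σ^p τ^(p+8) ∈ L. By the pumping lemma, s = xyz with |xy| ≤ p, |y| > 0, so y = σ^k with k ≥ 1. Then xy²z = σ^(p+k) τ^(p+8). For this to be in L we would need p+8 = (p+k)+8, i.e. k = 0, contradicting k ≥ 1. So xy²z ∉ L.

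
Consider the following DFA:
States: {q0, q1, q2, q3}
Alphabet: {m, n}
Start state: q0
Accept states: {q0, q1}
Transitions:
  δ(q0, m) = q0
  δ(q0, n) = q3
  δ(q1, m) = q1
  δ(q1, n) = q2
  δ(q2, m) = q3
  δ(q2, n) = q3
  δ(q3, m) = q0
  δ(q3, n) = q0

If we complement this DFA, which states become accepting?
Complement accept states = All states \ Original accept states
= {q0, q1, q2, q3} \ {q0, q1}
{q2, q3}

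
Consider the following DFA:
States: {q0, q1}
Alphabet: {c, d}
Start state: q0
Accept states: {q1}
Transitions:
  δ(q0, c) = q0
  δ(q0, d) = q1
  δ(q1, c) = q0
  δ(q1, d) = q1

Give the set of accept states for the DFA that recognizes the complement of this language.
Complement accept states = All states \ Original accept states
= {q0, q1} \ {q1}
{q0}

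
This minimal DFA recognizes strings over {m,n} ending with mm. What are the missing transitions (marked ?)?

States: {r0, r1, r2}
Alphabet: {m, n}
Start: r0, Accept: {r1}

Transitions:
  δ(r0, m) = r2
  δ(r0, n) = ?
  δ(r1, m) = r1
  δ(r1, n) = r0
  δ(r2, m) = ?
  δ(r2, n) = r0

From the language and accept set, identify what each state tracks — r0: last symbol not m; r1: two trailing m's; r2: one trailing m.
Each missing δ(q, a) is the state matching the new tracked value after reading a.
δ(r0, n) = r0; δ(r2, m) = r1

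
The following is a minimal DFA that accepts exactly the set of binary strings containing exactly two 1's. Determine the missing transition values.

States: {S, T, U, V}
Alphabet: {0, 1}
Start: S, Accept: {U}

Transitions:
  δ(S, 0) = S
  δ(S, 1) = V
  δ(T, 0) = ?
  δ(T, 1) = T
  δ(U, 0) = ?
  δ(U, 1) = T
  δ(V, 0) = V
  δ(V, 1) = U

From the language and accept set, identify what each state tracks — S: zero 1's; T: ≥ three 1's (dead); U: two 1's; V: one 1.
Each missing δ(q, a) is the state matching the new tracked value after reading a.
δ(T, 0) = T; δ(U, 0) = U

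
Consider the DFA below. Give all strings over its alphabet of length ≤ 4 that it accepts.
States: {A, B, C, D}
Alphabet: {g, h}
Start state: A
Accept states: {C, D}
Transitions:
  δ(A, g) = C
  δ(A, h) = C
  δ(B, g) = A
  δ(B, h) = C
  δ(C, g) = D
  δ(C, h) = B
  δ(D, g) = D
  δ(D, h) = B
g, h, gg, hg, ggg, ghh, hgg, hhh, gggg, gghh, ghgg, ghgh, ghhg, hggg, hghh, hhgg, hhgh, hhhg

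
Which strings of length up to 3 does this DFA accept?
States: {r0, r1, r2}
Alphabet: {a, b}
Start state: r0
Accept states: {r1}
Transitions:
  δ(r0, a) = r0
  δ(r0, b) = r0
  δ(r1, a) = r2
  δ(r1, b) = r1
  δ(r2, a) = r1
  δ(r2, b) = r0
None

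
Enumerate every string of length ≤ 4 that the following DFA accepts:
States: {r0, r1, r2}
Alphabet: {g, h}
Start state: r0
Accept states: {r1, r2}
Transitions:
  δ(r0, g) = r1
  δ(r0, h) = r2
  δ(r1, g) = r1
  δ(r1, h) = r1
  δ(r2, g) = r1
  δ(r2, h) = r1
g, h, gg, gh, hg, hh, ggg, ggh, ghg, ghh, hgg, hgh, hhg, hhh, gggg, gggh, gghg, gghh, ghgg, ghgh, ghhg, ghhh, hggg, hggh, hghg, hghh, hhgg, hhgh, hhhg, hhhh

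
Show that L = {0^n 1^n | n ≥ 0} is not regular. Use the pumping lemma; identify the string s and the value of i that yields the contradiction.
Assume L is regular with pumping length p. Idea: pumping the 0-block changes the count balance.
Choose s = 0^p 1^p (length 2p ≥ p). By the pumping lemma, s = xyz with |xy| ≤ p, |y| > 0. So y = 0^k for some k > 0 (since xy is entirely within the 0's). Pumping gives xy²z = 0^(p+k) 1^p, which is not in L since p+k ≠ p.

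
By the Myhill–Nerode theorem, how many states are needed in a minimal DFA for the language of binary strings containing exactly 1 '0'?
By Myhill–Nerode, count the distinguishable equivalence classes: 3 classes — having seen 0, 1, or >1 copies of '0'; the count-1 class is the only accepting one and >1 is dead.
3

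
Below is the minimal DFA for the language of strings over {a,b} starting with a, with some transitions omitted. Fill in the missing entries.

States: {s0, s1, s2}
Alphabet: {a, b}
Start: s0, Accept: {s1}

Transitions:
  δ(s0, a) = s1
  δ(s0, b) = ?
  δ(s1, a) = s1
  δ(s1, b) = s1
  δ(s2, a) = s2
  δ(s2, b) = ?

From the language and accept set, identify what each state tracks — s0: no input read; s1: started with a; s2: started with b (dead).
Each missing δ(q, a) is the state matching the new tracked value after reading a.
δ(s0, b) = s2; δ(s2, b) = s2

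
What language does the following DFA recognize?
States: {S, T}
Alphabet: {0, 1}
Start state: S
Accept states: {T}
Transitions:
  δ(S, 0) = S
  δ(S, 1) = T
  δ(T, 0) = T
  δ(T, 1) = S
Testing a few strings:
  '0' → reject
  '010' → accept
  '001' → accept
  '1' → accept
State roles: S=even number of 1's so far; T=odd number of 1's so far
All binary strings with an odd number of 1's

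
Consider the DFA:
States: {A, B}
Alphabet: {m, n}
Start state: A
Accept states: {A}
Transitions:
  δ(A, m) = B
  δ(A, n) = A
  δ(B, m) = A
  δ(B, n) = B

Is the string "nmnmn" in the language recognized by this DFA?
Processing string "nmnmn":
  A --n--> A
  A --m--> B
  B --n--> B
  B --m--> A
  A --n--> A
Final state: A
Accept states: {A}
Yes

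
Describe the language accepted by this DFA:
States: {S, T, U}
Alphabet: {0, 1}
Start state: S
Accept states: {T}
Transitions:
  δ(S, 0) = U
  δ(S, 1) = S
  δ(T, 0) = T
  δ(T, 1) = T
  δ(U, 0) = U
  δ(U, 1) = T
Testing a few strings:
  '0101' → accept
  '1' → reject
  '11' → reject
  '1110' → reject
State roles: S=no 0 seen yet; T=substring 01 seen; U=seen a 0, waiting for 1
All binary strings containing the substring 01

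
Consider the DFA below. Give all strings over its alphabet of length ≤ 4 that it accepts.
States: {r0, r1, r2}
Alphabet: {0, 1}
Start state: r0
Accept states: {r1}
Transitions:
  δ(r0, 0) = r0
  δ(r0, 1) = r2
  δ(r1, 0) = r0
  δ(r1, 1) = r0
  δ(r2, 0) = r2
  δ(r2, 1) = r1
11, 011, 101, 0011, 0101, 1001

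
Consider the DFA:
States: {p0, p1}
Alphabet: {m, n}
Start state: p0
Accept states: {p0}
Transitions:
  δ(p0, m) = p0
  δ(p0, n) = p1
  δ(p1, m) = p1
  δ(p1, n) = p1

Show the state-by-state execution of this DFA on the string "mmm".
read 'm': p0 → p0
  read 'm': p0 → p0
  read 'm': p0 → p0
p0 -> p0 -> p0 -> p0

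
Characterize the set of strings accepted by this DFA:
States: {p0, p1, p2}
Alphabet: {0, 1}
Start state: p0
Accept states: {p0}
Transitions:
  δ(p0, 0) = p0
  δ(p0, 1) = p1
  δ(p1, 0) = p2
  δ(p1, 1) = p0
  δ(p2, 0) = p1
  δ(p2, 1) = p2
Testing a few strings:
  '001' → reject
  '1' → reject
  '00' → accept
  '0110' → accept
State roles: p0=value ≡ 0 (mod 3); p1=value ≡ 1 (mod 3); p2=value ≡ 2 (mod 3)
All binary strings representing a multiple of 3 (read in base 2; leading zeros allowed and ε counts as 0)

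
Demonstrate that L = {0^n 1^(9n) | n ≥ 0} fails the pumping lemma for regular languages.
Assume L is regular with pumping length p. Idea: pumping the 0-block breaks the 1:9 ratio.
Choose s = 0^p 1^(9p) (length 10p ≥ p). By the pumping lemma, s = xyz with |xy| ≤ p, |y| > 0, so y = 0^k with k ≥ 1. Then xy²z = 0^(p+k) 1^(9p). For this to be in L we would need 9p = 9(p+k), i.e. 9k = 0, contradicting k ≥ 1. So xy²z ∉ L.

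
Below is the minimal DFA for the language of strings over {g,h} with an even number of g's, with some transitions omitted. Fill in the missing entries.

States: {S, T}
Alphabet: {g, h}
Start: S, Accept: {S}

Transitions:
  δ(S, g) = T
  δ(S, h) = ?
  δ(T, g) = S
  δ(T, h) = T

From the language and accept set, identify what each state tracks — S: even number of g's so far; T: odd number of g's so far.
Each missing δ(q, a) is the state matching the new tracked value after reading a.
δ(S, h) = S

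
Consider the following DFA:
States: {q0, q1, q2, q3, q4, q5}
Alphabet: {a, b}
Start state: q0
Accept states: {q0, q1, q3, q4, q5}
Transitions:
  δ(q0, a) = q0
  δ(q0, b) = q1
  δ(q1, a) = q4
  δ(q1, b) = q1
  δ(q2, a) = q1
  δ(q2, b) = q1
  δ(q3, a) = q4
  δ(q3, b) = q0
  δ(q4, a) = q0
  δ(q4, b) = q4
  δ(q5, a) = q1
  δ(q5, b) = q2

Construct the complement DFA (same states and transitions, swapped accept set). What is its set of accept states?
Complement accept states = All states \ Original accept states
= {q0, q1, q2, q3, q4, q5} \ {q0, q1, q3, q4, q5}
{q2}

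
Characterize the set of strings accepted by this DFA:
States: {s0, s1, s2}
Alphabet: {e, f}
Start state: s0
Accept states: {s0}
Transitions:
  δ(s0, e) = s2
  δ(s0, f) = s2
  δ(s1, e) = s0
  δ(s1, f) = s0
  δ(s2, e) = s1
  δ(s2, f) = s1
Testing a few strings:
  'ee' → reject
  'fff' → accept
  'fe' → reject
  'ff' → reject
State roles: s0=length ≡ 0 (mod 3); s1=length ≡ 2 (mod 3); s2=length ≡ 1 (mod 3)
All strings over {e,f} whose length is a multiple of 3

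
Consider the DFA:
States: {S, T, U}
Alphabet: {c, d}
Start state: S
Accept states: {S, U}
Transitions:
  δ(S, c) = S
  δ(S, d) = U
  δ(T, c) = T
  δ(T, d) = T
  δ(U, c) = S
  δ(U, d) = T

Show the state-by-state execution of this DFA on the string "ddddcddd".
read 'd': S → U
  read 'd': U → T
  read 'd': T → T
  read 'd': T → T
  read 'c': T → T
  read 'd': T → T
  read 'd': T → T
  read 'd': T → T
S -> U -> T -> T -> T -> T -> T -> T -> T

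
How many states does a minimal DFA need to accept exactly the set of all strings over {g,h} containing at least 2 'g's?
By Myhill–Nerode, count the distinguishable equivalence classes: 3 classes — having seen 0, 1, or ≥2 copies of 'g'; any two classes i < j (j ≤ 2) are distinguished by the string g^(2−j), which takes class j to 2 copies (accepted) but leaves class i below 2 (rejected).
3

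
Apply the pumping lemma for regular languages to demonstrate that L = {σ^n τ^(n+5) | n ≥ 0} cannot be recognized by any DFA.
Assume L is regular with pumping length p. Idea: pumping the σ-block breaks the fixed offset of 5.
Choose s = σ^p τ^(p+5) ∈ L. By the pumping lemma, s = xyz with |xy| ≤ p, |y| > 0, so y = σ^k with k ≥ 1. Then xy²z = σ^(p+k) τ^(p+5). For this to be in L we would need p+5 = (p+k)+5, i.e. k = 0, contradicting k ≥ 1. So xy²z ∉ L.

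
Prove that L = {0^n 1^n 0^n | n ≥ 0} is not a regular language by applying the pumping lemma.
Assume L is regular with pumping length p. Idea: pumping the first 0-block unbalances it against the other two.
Choose s = 0^p 1^p 0^p ∈ L (|s| = 3p ≥ p). By the pumping lemma, s = xyz with |xy| ≤ p, |y| > 0, so y = 0^k with k ≥ 1, inside the first 0-block. Then xy²z = 0^(p+k) 1^p 0^p. The first block has length p+k ≠ p, so the three block lengths are no longer equal and xy²z ∉ L.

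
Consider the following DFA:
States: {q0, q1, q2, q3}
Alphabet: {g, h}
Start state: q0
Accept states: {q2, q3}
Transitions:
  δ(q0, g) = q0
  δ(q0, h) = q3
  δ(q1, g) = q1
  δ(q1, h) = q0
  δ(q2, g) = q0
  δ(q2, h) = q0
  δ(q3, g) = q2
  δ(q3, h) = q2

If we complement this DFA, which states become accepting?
Complement accept states = All states \ Original accept states
= {q0, q1, q2, q3} \ {q2, q3}
{q0, q1}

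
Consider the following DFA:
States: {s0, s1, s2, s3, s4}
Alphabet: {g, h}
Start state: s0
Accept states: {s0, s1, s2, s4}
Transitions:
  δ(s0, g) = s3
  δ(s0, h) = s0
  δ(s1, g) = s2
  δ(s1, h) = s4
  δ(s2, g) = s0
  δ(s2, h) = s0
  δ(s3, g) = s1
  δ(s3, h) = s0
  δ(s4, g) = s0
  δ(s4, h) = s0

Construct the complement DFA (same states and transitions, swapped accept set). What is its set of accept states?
Complement accept states = All states \ Original accept states
= {s0, s1, s2, s3, s4} \ {s0, s1, s2, s4}
{s3}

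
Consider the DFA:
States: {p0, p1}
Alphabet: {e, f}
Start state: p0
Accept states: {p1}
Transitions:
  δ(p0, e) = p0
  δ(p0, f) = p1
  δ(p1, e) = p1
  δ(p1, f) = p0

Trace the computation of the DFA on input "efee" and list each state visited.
read 'e': p0 → p0
  read 'f': p0 → p1
  read 'e': p1 → p1
  read 'e': p1 → p1
p0 -> p0 -> p1 -> p1 -> p1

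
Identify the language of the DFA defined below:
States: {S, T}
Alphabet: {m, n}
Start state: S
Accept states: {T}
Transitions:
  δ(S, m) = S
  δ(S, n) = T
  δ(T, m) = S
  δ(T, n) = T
Testing a few strings:
  'mnm' → reject
  'nnm' → reject
  'mmm' → reject
  'nn' → accept
State roles: S=last symbol not n; T=last symbol is n
All strings over {m,n} ending with n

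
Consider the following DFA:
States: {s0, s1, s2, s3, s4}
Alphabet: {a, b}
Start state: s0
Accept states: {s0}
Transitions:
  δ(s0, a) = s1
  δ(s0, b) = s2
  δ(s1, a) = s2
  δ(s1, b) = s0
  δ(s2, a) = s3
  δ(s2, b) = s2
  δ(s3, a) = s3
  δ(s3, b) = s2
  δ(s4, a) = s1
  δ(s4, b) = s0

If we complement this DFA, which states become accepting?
Complement accept states = All states \ Original accept states
= {s0, s1, s2, s3, s4} \ {s0}
{s1, s2, s3, s4}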